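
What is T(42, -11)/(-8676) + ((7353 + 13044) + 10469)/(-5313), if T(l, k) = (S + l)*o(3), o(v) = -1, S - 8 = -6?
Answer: -88129/15183 ≈ -5.8045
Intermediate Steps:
S = 2 (S = 8 - 6 = 2)
T(l, k) = -2 - l (T(l, k) = (2 + l)*(-1) = -2 - l)
T(42, -11)/(-8676) + ((7353 + 13044) + 10469)/(-5313) = (-2 - 1*42)/(-8676) + ((7353 + 13044) + 10469)/(-5313) = (-2 - 42)*(-1/8676) + (20397 + 10469)*(-1/5313) = -44*(-1/8676) + 30866*(-1/5313) = 11/2169 - 122/21 = -88129/15183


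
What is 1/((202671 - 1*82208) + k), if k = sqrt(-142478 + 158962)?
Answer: 120463/14511317885 - 2*sqrt(4121)/14511317885 ≈ 8.2925e-6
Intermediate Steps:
k = 2*sqrt(4121) (k = sqrt(16484) = 2*sqrt(4121) ≈ 128.39)
1/((202671 - 1*82208) + k) = 1/((202671 - 1*82208) + 2*sqrt(4121)) = 1/((202671 - 82208) + 2*sqrt(4121)) = 1/(120463 + 2*sqrt(4121))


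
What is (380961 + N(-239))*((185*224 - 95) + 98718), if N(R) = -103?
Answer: 53344114054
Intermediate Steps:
(380961 + N(-239))*((185*224 - 95) + 98718) = (380961 - 103)*((185*224 - 95) + 98718) = 380858*((41440 - 95) + 98718) = 380858*(41345 + 98718) = 380858*140063 = 53344114054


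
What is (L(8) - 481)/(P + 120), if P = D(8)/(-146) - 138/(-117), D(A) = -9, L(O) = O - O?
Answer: -2738814/690347 ≈ -3.9673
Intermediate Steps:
L(O) = 0
P = 7067/5694 (P = -9/(-146) - 138/(-117) = -9*(-1/146) - 138*(-1/117) = 9/146 + 46/39 = 7067/5694 ≈ 1.2411)
(L(8) - 481)/(P + 120) = (0 - 481)/(7067/5694 + 120) = -481/690347/5694 = -481*5694/690347 = -2738814/690347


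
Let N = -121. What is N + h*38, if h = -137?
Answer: -5327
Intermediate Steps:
N + h*38 = -121 - 137*38 = -121 - 5206 = -5327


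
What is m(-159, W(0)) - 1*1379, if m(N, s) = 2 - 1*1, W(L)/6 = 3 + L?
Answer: -1378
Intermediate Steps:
W(L) = 18 + 6*L (W(L) = 6*(3 + L) = 18 + 6*L)
m(N, s) = 1 (m(N, s) = 2 - 1 = 1)
m(-159, W(0)) - 1*1379 = 1 - 1*1379 = 1 - 1379 = -1378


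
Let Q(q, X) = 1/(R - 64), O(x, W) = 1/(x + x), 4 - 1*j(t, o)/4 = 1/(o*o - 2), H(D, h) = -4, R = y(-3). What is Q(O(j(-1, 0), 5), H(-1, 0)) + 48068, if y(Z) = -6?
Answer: 3364759/70 ≈ 48068.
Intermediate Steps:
R = -6
j(t, o) = 16 - 4/(-2 + o²) (j(t, o) = 16 - 4/(o*o - 2) = 16 - 4/(o² - 2) = 16 - 4/(-2 + o²))
O(x, W) = 1/(2*x)
Q(q, X) = -1/70 (Q(q, X) = 1/(-6 - 64) = 1/(-70) = -1/70)
Q(O(j(-1, 0), 5), H(-1, 0)) + 48068 = -1/70 + 48068 = 3364759/70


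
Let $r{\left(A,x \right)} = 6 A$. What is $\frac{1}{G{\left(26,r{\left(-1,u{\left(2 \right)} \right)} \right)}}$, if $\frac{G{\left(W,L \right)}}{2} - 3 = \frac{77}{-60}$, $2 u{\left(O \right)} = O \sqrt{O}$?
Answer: $\frac{30}{103} \approx 0.29126$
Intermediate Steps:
$u{\left(O \right)} = \frac{O^{\frac{3}{2}}}{2}$ ($u{\left(O \right)} = \frac{O \sqrt{O}}{2} = \frac{O^{\frac{3}{2}}}{2}$)
$G{\left(W,L \right)} = \frac{103}{30}$ ($G{\left(W,L \right)} = 6 + 2 \frac{77}{-60} = 6 + 2 \cdot 77 \left(- \frac{1}{60}\right) = 6 + 2 \left(- \frac{77}{60}\right) = 6 - \frac{77}{30} = \frac{103}{30}$)
$\frac{1}{G{\left(26,r{\left(-1,u{\left(2 \right)} \right)} \right)}} = \frac{1}{\frac{103}{30}} = \frac{30}{103}$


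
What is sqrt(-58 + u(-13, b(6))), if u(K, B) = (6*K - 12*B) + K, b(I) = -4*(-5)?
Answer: I*sqrt(389) ≈ 19.723*I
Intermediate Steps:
b(I) = 20
u(K, B) = -12*B + 7*K (u(K, B) = (-12*B + 6*K) + K = -12*B + 7*K)
sqrt(-58 + u(-13, b(6))) = sqrt(-58 + (-12*20 + 7*(-13))) = sqrt(-58 + (-240 - 91)) = sqrt(-58 - 331) = sqrt(-389) = I*sqrt(389)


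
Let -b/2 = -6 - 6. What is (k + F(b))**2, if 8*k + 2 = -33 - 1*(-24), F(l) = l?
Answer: 32761/64 ≈ 511.89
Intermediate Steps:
b = 24 (b = -2*(-6 - 6) = -2*(-12) = 24)
k = -11/8 (k = -1/4 + (-33 - 1*(-24))/8 = -1/4 + (-33 + 24)/8 = -1/4 + (1/8)*(-9) = -1/4 - 9/8 = -11/8 ≈ -1.3750)
(k + F(b))**2 = (-11/8 + 24)**2 = (181/8)**2 = 32761/64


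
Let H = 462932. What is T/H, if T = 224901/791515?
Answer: 224901/366417621980 ≈ 6.1378e-7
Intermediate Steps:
T = 224901/791515 (T = 224901*(1/791515) = 224901/791515 ≈ 0.28414)
T/H = (224901/791515)/462932 = (224901/791515)*(1/462932) = 224901/366417621980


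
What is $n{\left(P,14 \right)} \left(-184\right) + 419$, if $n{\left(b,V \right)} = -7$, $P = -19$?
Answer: $1707$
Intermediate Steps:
$n{\left(P,14 \right)} \left(-184\right) + 419 = \left(-7\right) \left(-184\right) + 419 = 1288 + 419 = 1707$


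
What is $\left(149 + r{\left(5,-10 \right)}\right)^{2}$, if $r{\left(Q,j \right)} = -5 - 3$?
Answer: $19881$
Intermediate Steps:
$r{\left(Q,j \right)} = -8$ ($r{\left(Q,j \right)} = -5 - 3 = -8$)
$\left(149 + r{\left(5,-10 \right)}\right)^{2} = \left(149 - 8\right)^{2} = 141^{2} = 19881$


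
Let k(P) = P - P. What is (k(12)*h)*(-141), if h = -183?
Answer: 0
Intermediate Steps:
k(P) = 0
(k(12)*h)*(-141) = (0*(-183))*(-141) = 0*(-141) = 0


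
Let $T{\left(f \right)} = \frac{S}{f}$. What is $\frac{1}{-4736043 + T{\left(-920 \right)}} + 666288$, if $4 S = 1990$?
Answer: $\frac{1161249384156256}{1742864023} \approx 6.6629 \cdot 10^{5}$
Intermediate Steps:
$S = \frac{995}{2}$ ($S = \frac{1}{4} \cdot 1990 = \frac{995}{2} \approx 497.5$)
$T{\left(f \right)} = \frac{995}{2 f}$
$\frac{1}{-4736043 + T{\left(-920 \right)}} + 666288 = \frac{1}{-4736043 + \frac{995}{2 \left(-920\right)}} + 666288 = \frac{1}{-4736043 + \frac{995}{2} \left(- \frac{1}{920}\right)} + 666288 = \frac{1}{-4736043 - \frac{199}{368}} + 666288 = \frac{1}{- \frac{1742864023}{368}} + 666288 = - \frac{368}{1742864023} + 666288 = \frac{1161249384156256}{1742864023}$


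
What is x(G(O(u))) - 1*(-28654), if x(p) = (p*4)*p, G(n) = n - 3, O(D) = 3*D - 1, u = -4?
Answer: 29678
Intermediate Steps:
O(D) = -1 + 3*D
G(n) = -3 + n
x(p) = 4*p² (x(p) = (4*p)*p = 4*p²)
x(G(O(u))) - 1*(-28654) = 4*(-3 + (-1 + 3*(-4)))² - 1*(-28654) = 4*(-3 + (-1 - 12))² + 28654 = 4*(-3 - 13)² + 28654 = 4*(-16)² + 28654 = 4*256 + 28654 = 1024 + 28654 = 29678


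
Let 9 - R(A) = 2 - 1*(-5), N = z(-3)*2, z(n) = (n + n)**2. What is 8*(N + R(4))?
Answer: 592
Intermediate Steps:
z(n) = 4*n**2 (z(n) = (2*n)**2 = 4*n**2)
N = 72 (N = (4*(-3)**2)*2 = (4*9)*2 = 36*2 = 72)
R(A) = 2 (R(A) = 9 - (2 - 1*(-5)) = 9 - (2 + 5) = 9 - 1*7 = 9 - 7 = 2)
8*(N + R(4)) = 8*(72 + 2) = 8*74 = 592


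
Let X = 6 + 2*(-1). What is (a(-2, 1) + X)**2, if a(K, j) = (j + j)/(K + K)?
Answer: 49/4 ≈ 12.250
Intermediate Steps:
a(K, j) = j/K (a(K, j) = (2*j)/((2*K)) = (2*j)*(1/(2*K)) = j/K)
X = 4 (X = 6 - 2 = 4)
(a(-2, 1) + X)**2 = (1/(-2) + 4)**2 = (1*(-1/2) + 4)**2 = (-1/2 + 4)**2 = (7/2)**2 = 49/4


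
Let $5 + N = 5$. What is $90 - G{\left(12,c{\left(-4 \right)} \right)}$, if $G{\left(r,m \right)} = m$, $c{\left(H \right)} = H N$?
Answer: $90$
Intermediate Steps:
$N = 0$ ($N = -5 + 5 = 0$)
$c{\left(H \right)} = 0$ ($c{\left(H \right)} = H 0 = 0$)
$90 - G{\left(12,c{\left(-4 \right)} \right)} = 90 - 0 = 90 + 0 = 90$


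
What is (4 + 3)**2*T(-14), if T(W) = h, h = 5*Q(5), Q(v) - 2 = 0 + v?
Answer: 1715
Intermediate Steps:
Q(v) = 2 + v (Q(v) = 2 + (0 + v) = 2 + v)
h = 35 (h = 5*(2 + 5) = 5*7 = 35)
T(W) = 35
(4 + 3)**2*T(-14) = (4 + 3)**2*35 = 7**2*35 = 49*35 = 1715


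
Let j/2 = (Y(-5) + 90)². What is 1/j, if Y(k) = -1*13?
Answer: 1/11858 ≈ 8.4331e-5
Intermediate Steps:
Y(k) = -13
j = 11858 (j = 2*(-13 + 90)² = 2*77² = 2*5929 = 11858)
1/j = 1/11858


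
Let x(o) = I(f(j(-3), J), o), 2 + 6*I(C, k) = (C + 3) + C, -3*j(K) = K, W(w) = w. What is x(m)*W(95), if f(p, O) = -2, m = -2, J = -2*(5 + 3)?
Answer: -95/2 ≈ -47.500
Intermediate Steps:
j(K) = -K/3
J = -16 (J = -2*8 = -16)
I(C, k) = 1/6 + C/3 (I(C, k) = -1/3 + ((C + 3) + C)/6 = -1/3 + ((3 + C) + C)/6 = -1/3 + (3 + 2*C)/6 = -1/3 + (1/2 + C/3) = 1/6 + C/3)
x(o) = -1/2 (x(o) = 1/6 + (1/3)*(-2) = 1/6 - 2/3 = -1/2)
x(m)*W(95) = -1/2*95 = -95/2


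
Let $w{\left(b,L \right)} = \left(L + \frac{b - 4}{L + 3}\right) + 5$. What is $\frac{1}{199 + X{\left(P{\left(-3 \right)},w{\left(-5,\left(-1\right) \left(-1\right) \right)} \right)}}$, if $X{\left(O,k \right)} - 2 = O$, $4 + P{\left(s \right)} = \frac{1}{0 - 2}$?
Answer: $\frac{2}{393} \approx 0.0050891$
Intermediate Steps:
$P{\left(s \right)} = - \frac{9}{2}$ ($P{\left(s \right)} = -4 + \frac{1}{0 - 2} = -4 + \frac{1}{-2} = -4 - \frac{1}{2} = - \frac{9}{2}$)
$w{\left(b,L \right)} = 5 + L + \frac{-4 + b}{3 + L}$ ($w{\left(b,L \right)} = \left(L + \frac{-4 + b}{3 + L}\right) + 5 = 5 + L + \frac{-4 + b}{3 + L}$)
$X{\left(O,k \right)} = 2 + O$
$\frac{1}{199 + X{\left(P{\left(-3 \right)},w{\left(-5,\left(-1\right) \left(-1\right) \right)} \right)}} = \frac{1}{199 + \left(2 - \frac{9}{2}\right)} = \frac{1}{199 - \frac{5}{2}} = \frac{1}{\frac{393}{2}} = \frac{2}{393}$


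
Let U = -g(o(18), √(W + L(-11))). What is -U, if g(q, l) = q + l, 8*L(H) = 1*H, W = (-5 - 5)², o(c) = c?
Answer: 18 + √1578/4 ≈ 27.931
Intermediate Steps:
W = 100 (W = (-10)² = 100)
L(H) = H/8 (L(H) = (1*H)/8 = H/8)
g(q, l) = l + q
U = -18 - √1578/4 (U = -(√(100 + (⅛)*(-11)) + 18) = -(√(100 - 11/8) + 18) = -(√(789/8) + 18) = -(√1578/4 + 18) = -(18 + √1578/4) = -18 - √1578/4 ≈ -27.931)
-U = -(-18 - √1578/4) = 18 + √1578/4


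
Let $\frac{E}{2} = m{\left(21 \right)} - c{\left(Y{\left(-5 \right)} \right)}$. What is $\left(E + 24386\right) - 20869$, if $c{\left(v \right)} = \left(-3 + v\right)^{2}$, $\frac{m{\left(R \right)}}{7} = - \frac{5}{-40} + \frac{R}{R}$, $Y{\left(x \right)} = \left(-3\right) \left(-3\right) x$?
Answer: $- \frac{4301}{4} \approx -1075.3$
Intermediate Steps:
$Y{\left(x \right)} = 9 x$
$m{\left(R \right)} = \frac{63}{8}$ ($m{\left(R \right)} = 7 \left(- \frac{5}{-40} + \frac{R}{R}\right) = 7 \left(\left(-5\right) \left(- \frac{1}{40}\right) + 1\right) = 7 \left(\frac{1}{8} + 1\right) = 7 \cdot \frac{9}{8} = \frac{63}{8}$)
$E = - \frac{18369}{4}$ ($E = 2 \left(\frac{63}{8} - \left(-3 + 9 \left(-5\right)\right)^{2}\right) = 2 \left(\frac{63}{8} - \left(-3 - 45\right)^{2}\right) = 2 \left(\frac{63}{8} - \left(-48\right)^{2}\right) = 2 \left(\frac{63}{8} - 2304\right) = 2 \left(- \frac{18369}{8}\right) = - \frac{18369}{4} \approx -4592.3$)
$\left(E + 24386\right) - 20869 = \left(- \frac{18369}{4} + 24386\right) - 20869 = \frac{79175}{4} - 20869 = - \frac{4301}{4}$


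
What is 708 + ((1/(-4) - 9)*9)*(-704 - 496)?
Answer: 100608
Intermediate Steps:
708 + ((1/(-4) - 9)*9)*(-704 - 496) = 708 + ((-¼ - 9)*9)*(-1200) = 708 - 37/4*9*(-1200) = 708 - 333/4*(-1200) = 708 + 99900 = 100608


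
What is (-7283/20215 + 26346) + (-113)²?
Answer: 790702442/20215 ≈ 39115.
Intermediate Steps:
(-7283/20215 + 26346) + (-113)² = (-7283*1/20215 + 26346) + 12769 = (-7283/20215 + 26346) + 12769 = 532577107/20215 + 12769 = 790702442/20215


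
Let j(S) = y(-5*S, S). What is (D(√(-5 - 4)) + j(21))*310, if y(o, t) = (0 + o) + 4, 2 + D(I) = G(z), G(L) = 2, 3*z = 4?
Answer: -31310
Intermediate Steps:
z = 4/3 (z = (⅓)*4 = 4/3 ≈ 1.3333)
D(I) = 0 (D(I) = -2 + 2 = 0)
y(o, t) = 4 + o (y(o, t) = o + 4 = 4 + o)
j(S) = 4 - 5*S
(D(√(-5 - 4)) + j(21))*310 = (0 + (4 - 5*21))*310 = (0 + (4 - 105))*310 = (0 - 101)*310 = -101*310 = -31310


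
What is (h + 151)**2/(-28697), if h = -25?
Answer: -15876/28697 ≈ -0.55323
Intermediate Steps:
(h + 151)**2/(-28697) = (-25 + 151)**2/(-28697) = 126**2*(-1/28697) = 15876*(-1/28697) = -15876/28697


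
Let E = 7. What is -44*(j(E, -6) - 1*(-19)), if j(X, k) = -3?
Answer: -704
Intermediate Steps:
-44*(j(E, -6) - 1*(-19)) = -44*(-3 - 1*(-19)) = -44*(-3 + 19) = -44*16 = -704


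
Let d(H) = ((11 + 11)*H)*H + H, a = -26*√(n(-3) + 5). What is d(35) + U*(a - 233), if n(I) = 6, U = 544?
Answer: -99767 - 14144*√11 ≈ -1.4668e+5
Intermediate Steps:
a = -26*√11 (a = -26*√(6 + 5) = -26*√11 ≈ -86.232)
d(H) = H + 22*H² (d(H) = (22*H)*H + H = 22*H² + H = H + 22*H²)
d(35) + U*(a - 233) = 35*(1 + 22*35) + 544*(-26*√11 - 233) = 35*(1 + 770) + 544*(-233 - 26*√11) = 35*771 + (-126752 - 14144*√11) = 26985 + (-126752 - 14144*√11) = -99767 - 14144*√11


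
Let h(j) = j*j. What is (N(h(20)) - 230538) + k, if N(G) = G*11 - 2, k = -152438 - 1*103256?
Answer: -481834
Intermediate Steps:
h(j) = j**2
k = -255694 (k = -152438 - 103256 = -255694)
N(G) = -2 + 11*G (N(G) = 11*G - 2 = -2 + 11*G)
(N(h(20)) - 230538) + k = ((-2 + 11*20**2) - 230538) - 255694 = ((-2 + 11*400) - 230538) - 255694 = ((-2 + 4400) - 230538) - 255694 = (4398 - 230538) - 255694 = -226140 - 255694 = -481834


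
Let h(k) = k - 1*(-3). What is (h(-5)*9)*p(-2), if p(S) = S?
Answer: 36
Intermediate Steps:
h(k) = 3 + k (h(k) = k + 3 = 3 + k)
(h(-5)*9)*p(-2) = ((3 - 5)*9)*(-2) = -2*9*(-2) = -18*(-2) = 36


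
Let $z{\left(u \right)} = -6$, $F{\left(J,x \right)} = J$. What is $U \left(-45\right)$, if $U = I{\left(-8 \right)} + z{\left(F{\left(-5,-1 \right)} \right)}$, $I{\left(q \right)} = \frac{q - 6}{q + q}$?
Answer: $\frac{1845}{8} \approx 230.63$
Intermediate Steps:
$I{\left(q \right)} = \frac{-6 + q}{2 q}$
$U = - \frac{41}{8}$ ($U = \frac{-6 - 8}{2 \left(-8\right)} - 6 = \frac{1}{2} \left(- \frac{1}{8}\right) \left(-14\right) - 6 = \frac{7}{8} - 6 = - \frac{41}{8} \approx -5.125$)
$U \left(-45\right) = \left(- \frac{41}{8}\right) \left(-45\right) = \frac{1845}{8}$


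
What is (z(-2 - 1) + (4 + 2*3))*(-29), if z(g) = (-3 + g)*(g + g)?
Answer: -1334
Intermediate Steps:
z(g) = 2*g*(-3 + g) (z(g) = (-3 + g)*(2*g) = 2*g*(-3 + g))
(z(-2 - 1) + (4 + 2*3))*(-29) = (2*(-2 - 1)*(-3 + (-2 - 1)) + (4 + 2*3))*(-29) = (2*(-3)*(-3 - 3) + (4 + 6))*(-29) = (2*(-3)*(-6) + 10)*(-29) = (36 + 10)*(-29) = 46*(-29) = -1334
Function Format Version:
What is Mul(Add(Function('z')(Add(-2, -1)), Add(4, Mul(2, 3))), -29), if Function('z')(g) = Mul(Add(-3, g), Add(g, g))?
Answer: -1334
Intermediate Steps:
Function('z')(g) = Mul(2, g, Add(-3, g)) (Function('z')(g) = Mul(Add(-3, g), Mul(2, g)) = Mul(2, g, Add(-3, g)))
Mul(Add(Function('z')(Add(-2, -1)), Add(4, Mul(2, 3))), -29) = Mul(Add(Mul(2, Add(-2, -1), Add(-3, Add(-2, -1))), Add(4, Mul(2, 3))), -29) = Mul(Add(Mul(2, -3, Add(-3, -3)), Add(4, 6)), -29) = Mul(Add(Mul(2, -3, -6), 10), -29) = Mul(Add(36, 10), -29) = Mul(46, -29) = -1334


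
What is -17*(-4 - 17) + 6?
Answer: 363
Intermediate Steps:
-17*(-4 - 17) + 6 = -17*(-21) + 6 = 357 + 6 = 363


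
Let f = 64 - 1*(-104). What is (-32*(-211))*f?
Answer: 1134336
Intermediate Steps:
f = 168 (f = 64 + 104 = 168)
(-32*(-211))*f = -32*(-211)*168 = 6752*168 = 1134336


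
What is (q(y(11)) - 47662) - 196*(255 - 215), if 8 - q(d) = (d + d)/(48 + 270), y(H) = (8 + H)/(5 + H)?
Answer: -141176755/2544 ≈ -55494.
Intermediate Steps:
y(H) = (8 + H)/(5 + H)
q(d) = 8 - d/159 (q(d) = 8 - (d + d)/(48 + 270) = 8 - 2*d/318 = 8 - d/159)
(q(y(11)) - 47662) - 196*(255 - 215) = ((8 - (8 + 11)/(159*(5 + 11))) - 47662) - 196*(255 - 215) = ((8 - 19/(159*16)) - 47662) - 196*40 = ((8 - 19/2544) - 47662) - 7840 = (20333/2544 - 47662) - 7840 = -121231795/2544 - 7840 = -141176755/2544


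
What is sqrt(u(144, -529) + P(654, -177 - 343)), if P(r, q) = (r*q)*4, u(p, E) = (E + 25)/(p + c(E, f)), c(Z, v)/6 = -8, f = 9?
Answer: 3*I*sqrt(604589)/2 ≈ 1166.3*I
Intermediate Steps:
c(Z, v) = -48 (c(Z, v) = 6*(-8) = -48)
u(p, E) = (25 + E)/(-48 + p) (u(p, E) = (E + 25)/(p - 48) = (25 + E)/(-48 + p))
P(r, q) = 4*q*r (P(r, q) = (q*r)*4 = 4*q*r)
sqrt(u(144, -529) + P(654, -177 - 343)) = sqrt((25 - 529)/(-48 + 144) + 4*(-177 - 343)*654) = sqrt(-504/96 + 4*(-520)*654) = sqrt((1/96)*(-504) - 1360320) = sqrt(-21/4 - 1360320) = sqrt(-5441301/4) = 3*I*sqrt(604589)/2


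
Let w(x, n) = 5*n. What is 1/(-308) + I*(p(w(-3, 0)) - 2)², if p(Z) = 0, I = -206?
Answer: -253793/308 ≈ -824.00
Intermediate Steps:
1/(-308) + I*(p(w(-3, 0)) - 2)² = 1/(-308) - 206*(0 - 2)² = -1/308 - 206*(-2)² = -1/308 - 206*4 = -1/308 - 824 = -253793/308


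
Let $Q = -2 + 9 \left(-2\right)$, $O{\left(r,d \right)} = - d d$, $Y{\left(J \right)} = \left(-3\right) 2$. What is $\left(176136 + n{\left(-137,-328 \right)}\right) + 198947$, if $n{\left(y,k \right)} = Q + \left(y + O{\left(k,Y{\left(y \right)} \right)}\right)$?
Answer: $374890$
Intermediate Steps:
$Y{\left(J \right)} = -6$
$O{\left(r,d \right)} = - d^{2}$
$Q = -20$ ($Q = -2 - 18 = -20$)
$n{\left(y,k \right)} = -56 + y$ ($n{\left(y,k \right)} = -20 + \left(y - \left(-6\right)^{2}\right) = -20 + \left(y - 36\right) = -20 + \left(-36 + y\right) = -56 + y$)
$\left(176136 + n{\left(-137,-328 \right)}\right) + 198947 = \left(176136 - 193\right) + 198947 = 175943 + 198947 = 374890$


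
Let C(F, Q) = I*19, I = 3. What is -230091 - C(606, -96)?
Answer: -230148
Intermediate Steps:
C(F, Q) = 57 (C(F, Q) = 3*19 = 57)
-230091 - C(606, -96) = -230091 - 1*57 = -230091 - 57 = -230148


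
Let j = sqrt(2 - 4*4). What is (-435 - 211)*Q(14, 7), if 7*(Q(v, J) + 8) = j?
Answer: 5168 - 646*I*sqrt(14)/7 ≈ 5168.0 - 345.3*I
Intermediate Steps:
j = I*sqrt(14) (j = sqrt(2 - 16) = sqrt(-14) = I*sqrt(14) ≈ 3.7417*I)
Q(v, J) = -8 + I*sqrt(14)/7 (Q(v, J) = -8 + (I*sqrt(14))/7 = -8 + I*sqrt(14)/7)
(-435 - 211)*Q(14, 7) = (-435 - 211)*(-8 + I*sqrt(14)/7) = -646*(-8 + I*sqrt(14)/7) = 5168 - 646*I*sqrt(14)/7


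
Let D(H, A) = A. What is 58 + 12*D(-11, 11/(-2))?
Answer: -8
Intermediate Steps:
58 + 12*D(-11, 11/(-2)) = 58 + 12*(11/(-2)) = 58 + 12*(11*(-½)) = 58 + 12*(-11/2) = 58 - 66 = -8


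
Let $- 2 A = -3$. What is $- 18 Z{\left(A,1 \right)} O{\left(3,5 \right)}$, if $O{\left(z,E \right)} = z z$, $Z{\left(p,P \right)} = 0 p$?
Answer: $0$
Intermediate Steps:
$A = \frac{3}{2}$ ($A = \left(- \frac{1}{2}\right) \left(-3\right) = \frac{3}{2} \approx 1.5$)
$Z{\left(p,P \right)} = 0$
$O{\left(z,E \right)} = z^{2}$
$- 18 Z{\left(A,1 \right)} O{\left(3,5 \right)} = \left(-18\right) 0 \cdot 3^{2} = 0 \cdot 9 = 0$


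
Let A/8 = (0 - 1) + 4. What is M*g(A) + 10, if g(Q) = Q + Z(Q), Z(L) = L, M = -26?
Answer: -1238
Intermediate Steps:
A = 24 (A = 8*((0 - 1) + 4) = 8*(-1 + 4) = 8*3 = 24)
g(Q) = 2*Q (g(Q) = Q + Q = 2*Q)
M*g(A) + 10 = -52*24 + 10 = -26*48 + 10 = -1248 + 10 = -1238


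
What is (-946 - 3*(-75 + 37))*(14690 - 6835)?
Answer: -6535360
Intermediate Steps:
(-946 - 3*(-75 + 37))*(14690 - 6835) = (-946 - 3*(-38))*7855 = (-946 + 114)*7855 = -832*7855 = -6535360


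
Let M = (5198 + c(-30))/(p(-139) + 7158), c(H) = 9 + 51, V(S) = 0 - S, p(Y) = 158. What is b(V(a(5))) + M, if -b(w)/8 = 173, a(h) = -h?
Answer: -5060043/3658 ≈ -1383.3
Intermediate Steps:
V(S) = -S
b(w) = -1384 (b(w) = -8*173 = -1384)
c(H) = 60
M = 2629/3658 (M = (5198 + 60)/(158 + 7158) = 5258/7316 = 5258*(1/7316) = 2629/3658 ≈ 0.71870)
b(V(a(5))) + M = -1384 + 2629/3658 = -5060043/3658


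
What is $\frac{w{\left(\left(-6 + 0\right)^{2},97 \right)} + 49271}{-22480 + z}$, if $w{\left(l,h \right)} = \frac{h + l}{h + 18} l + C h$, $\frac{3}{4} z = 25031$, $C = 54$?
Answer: $\frac{18819969}{3758660} \approx 5.0071$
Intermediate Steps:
$z = \frac{100124}{3}$ ($z = \frac{4}{3} \cdot 25031 = \frac{100124}{3} \approx 33375.0$)
$w{\left(l,h \right)} = 54 h + \frac{l \left(h + l\right)}{18 + h}$ ($w{\left(l,h \right)} = \frac{h + l}{h + 18} l + 54 h = \frac{h + l}{18 + h} l + 54 h = \frac{l \left(h + l\right)}{18 + h} + 54 h = 54 h + \frac{l \left(h + l\right)}{18 + h}$)
$\frac{w{\left(\left(-6 + 0\right)^{2},97 \right)} + 49271}{-22480 + z} = \frac{\frac{\left(\left(-6 + 0\right)^{2}\right)^{2} + 54 \cdot 97^{2} + 972 \cdot 97 + 97 \left(-6 + 0\right)^{2}}{18 + 97} + 49271}{-22480 + \frac{100124}{3}} = \frac{\frac{\left(\left(-6\right)^{2}\right)^{2} + 54 \cdot 9409 + 94284 + 97 \left(-6\right)^{2}}{115} + 49271}{\frac{32684}{3}} = \left(\frac{36^{2} + 508086 + 94284 + 97 \cdot 36}{115} + 49271\right) \frac{3}{32684} = \left(\frac{1296 + 508086 + 94284 + 3492}{115} + 49271\right) \frac{3}{32684} = \left(\frac{1}{115} \cdot 607158 + 49271\right) \frac{3}{32684} = \left(\frac{607158}{115} + 49271\right) \frac{3}{32684} = \frac{6273323}{115} \cdot \frac{3}{32684} = \frac{18819969}{3758660}$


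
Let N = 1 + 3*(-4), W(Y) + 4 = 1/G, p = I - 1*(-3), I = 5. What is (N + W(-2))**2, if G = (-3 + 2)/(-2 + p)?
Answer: 441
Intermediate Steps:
p = 8 (p = 5 - 1*(-3) = 5 + 3 = 8)
G = -1/6 (G = (-3 + 2)/(-2 + 8) = -1/6 ≈ -0.16667)
W(Y) = -10 (W(Y) = -4 + 1/(-1/6) = -4 - 6 = -10)
N = -11 (N = 1 - 12 = -11)
(N + W(-2))**2 = (-11 - 10)**2 = (-21)**2 = 441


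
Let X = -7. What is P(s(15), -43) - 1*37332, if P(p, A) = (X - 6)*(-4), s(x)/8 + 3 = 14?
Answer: -37280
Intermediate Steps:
s(x) = 88 (s(x) = -24 + 8*14 = -24 + 112 = 88)
P(p, A) = 52 (P(p, A) = (-7 - 6)*(-4) = -13*(-4) = 52)
P(s(15), -43) - 1*37332 = 52 - 1*37332 = 52 - 37332 = -37280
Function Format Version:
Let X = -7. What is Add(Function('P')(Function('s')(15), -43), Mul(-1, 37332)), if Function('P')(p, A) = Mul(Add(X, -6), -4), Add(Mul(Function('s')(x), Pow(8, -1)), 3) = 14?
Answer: -37280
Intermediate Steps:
Function('s')(x) = 88 (Function('s')(x) = Add(-24, Mul(8, 14)) = Add(-24, 112) = 88)
Function('P')(p, A) = 52 (Function('P')(p, A) = Mul(Add(-7, -6), -4) = Mul(-13, -4) = 52)
Add(Function('P')(Function('s')(15), -43), Mul(-1, 37332)) = Add(52, Mul(-1, 37332)) = Add(52, -37332) = -37280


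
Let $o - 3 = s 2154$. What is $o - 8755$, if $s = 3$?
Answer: $-2290$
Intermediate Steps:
$o = 6465$ ($o = 3 + 3 \cdot 2154 = 3 + 6462 = 6465$)
$o - 8755 = 6465 - 8755 = -2290$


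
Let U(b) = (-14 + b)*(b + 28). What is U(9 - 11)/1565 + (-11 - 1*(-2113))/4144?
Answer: 782863/3242680 ≈ 0.24142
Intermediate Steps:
U(b) = (-14 + b)*(28 + b)
U(9 - 11)/1565 + (-11 - 1*(-2113))/4144 = (-392 + (9 - 11)**2 + 14*(9 - 11))/1565 + (-11 - 1*(-2113))/4144 = (-392 + (-2)**2 + 14*(-2))*(1/1565) + (-11 + 2113)*(1/4144) = (-392 + 4 - 28)*(1/1565) + 2102*(1/4144) = -416*1/1565 + 1051/2072 = -416/1565 + 1051/2072 = 782863/3242680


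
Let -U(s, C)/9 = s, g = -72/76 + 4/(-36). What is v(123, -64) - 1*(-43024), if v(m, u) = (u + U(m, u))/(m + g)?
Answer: 896936207/20852 ≈ 43014.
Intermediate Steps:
g = -181/171 (g = -72*1/76 + 4*(-1/36) = -18/19 - ⅑ = -181/171 ≈ -1.0585)
U(s, C) = -9*s
v(m, u) = (u - 9*m)/(-181/171 + m) (v(m, u) = (u - 9*m)/(m - 181/171) = (u - 9*m)/(-181/171 + m))
v(123, -64) - 1*(-43024) = 171*(-64 - 9*123)/(-181 + 171*123) - 1*(-43024) = 171*(-64 - 1107)/(-181 + 21033) + 43024 = 171*(-1171)/20852 + 43024 = 171*(1/20852)*(-1171) + 43024 = -200241/20852 + 43024 = 896936207/20852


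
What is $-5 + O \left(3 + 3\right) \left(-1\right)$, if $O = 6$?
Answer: $-41$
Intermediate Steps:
$-5 + O \left(3 + 3\right) \left(-1\right) = -5 + 6 \left(3 + 3\right) \left(-1\right) = -5 + 6 \cdot 6 \left(-1\right) = -5 + 36 \left(-1\right) = -5 - 36 = -41$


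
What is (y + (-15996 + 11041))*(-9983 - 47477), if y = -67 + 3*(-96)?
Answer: 305112600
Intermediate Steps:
y = -355 (y = -67 - 288 = -355)
(y + (-15996 + 11041))*(-9983 - 47477) = (-355 + (-15996 + 11041))*(-9983 - 47477) = (-355 - 4955)*(-57460) = -5310*(-57460) = 305112600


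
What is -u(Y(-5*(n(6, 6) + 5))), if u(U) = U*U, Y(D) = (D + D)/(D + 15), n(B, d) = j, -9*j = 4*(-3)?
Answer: -361/25 ≈ -14.440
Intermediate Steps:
j = 4/3 (j = -4*(-3)/9 = -⅑*(-12) = 4/3 ≈ 1.3333)
n(B, d) = 4/3
Y(D) = 2*D/(15 + D) (Y(D) = (2*D)/(15 + D) = 2*D/(15 + D))
u(U) = U²
-u(Y(-5*(n(6, 6) + 5))) = -(2*(-5*(4/3 + 5))/(15 - 5*(4/3 + 5)))² = -(2*(-5*19/3)/(15 - 5*19/3))² = -(2*(-95/3)/(15 - 95/3))² = -(2*(-95/3)/(-50/3))² = -(2*(-95/3)*(-3/50))² = -(19/5)² = -1*361/25 = -361/25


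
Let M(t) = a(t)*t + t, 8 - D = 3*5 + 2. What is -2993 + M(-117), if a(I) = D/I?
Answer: -3119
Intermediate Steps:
D = -9 (D = 8 - (3*5 + 2) = 8 - (15 + 2) = 8 - 1*17 = 8 - 17 = -9)
a(I) = -9/I
M(t) = -9 + t (M(t) = (-9/t)*t + t = -9 + t)
-2993 + M(-117) = -2993 + (-9 - 117) = -2993 - 126 = -3119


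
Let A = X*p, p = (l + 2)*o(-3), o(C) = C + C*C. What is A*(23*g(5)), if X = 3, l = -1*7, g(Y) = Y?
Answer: -10350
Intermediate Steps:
o(C) = C + C**2
l = -7
p = -30 (p = (-7 + 2)*(-3*(1 - 3)) = -(-15)*(-2) = -5*6 = -30)
A = -90 (A = 3*(-30) = -90)
A*(23*g(5)) = -2070*5 = -90*115 = -10350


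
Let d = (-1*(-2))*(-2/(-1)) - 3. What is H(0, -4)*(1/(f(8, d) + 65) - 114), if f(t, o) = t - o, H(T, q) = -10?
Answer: 41035/36 ≈ 1139.9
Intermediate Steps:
d = 1 (d = 2*(-2*(-1)) - 3 = 2*2 - 3 = 4 - 3 = 1)
H(0, -4)*(1/(f(8, d) + 65) - 114) = -10*(1/((8 - 1*1) + 65) - 114) = -10*(1/((8 - 1) + 65) - 114) = -10*(1/(7 + 65) - 114) = -10*(1/72 - 114) = -10*(-8207/72) = 41035/36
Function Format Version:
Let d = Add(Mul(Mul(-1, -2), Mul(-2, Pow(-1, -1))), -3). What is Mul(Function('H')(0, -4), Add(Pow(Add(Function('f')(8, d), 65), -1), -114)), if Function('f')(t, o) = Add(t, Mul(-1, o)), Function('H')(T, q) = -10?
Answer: Rational(41035, 36) ≈ 1139.9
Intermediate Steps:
d = 1 (d = Add(Mul(2, Mul(-2, -1)), -3) = Add(Mul(2, 2), -3) = Add(4, -3) = 1)
Mul(Function('H')(0, -4), Add(Pow(Add(Function('f')(8, d), 65), -1), -114)) = Mul(-10, Add(Pow(Add(Add(8, Mul(-1, 1)), 65), -1), -114)) = Mul(-10, Add(Pow(Add(Add(8, -1), 65), -1), -114)) = Mul(-10, Add(Pow(Add(7, 65), -1), -114)) = Mul(-10, Add(Pow(72, -1), -114)) = Mul(-10, Add(Rational(1, 72), -114)) = Mul(-10, Rational(-8207, 72)) = Rational(41035, 36)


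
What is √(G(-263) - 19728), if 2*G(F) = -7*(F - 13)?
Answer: I*√18762 ≈ 136.97*I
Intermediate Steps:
G(F) = 91/2 - 7*F/2 (G(F) = (-7*(F - 13))/2 = (-7*(-13 + F))/2 = (91 - 7*F)/2 = 91/2 - 7*F/2)
√(G(-263) - 19728) = √((91/2 - 7/2*(-263)) - 19728) = √((91/2 + 1841/2) - 19728) = √(966 - 19728) = √(-18762) = I*√18762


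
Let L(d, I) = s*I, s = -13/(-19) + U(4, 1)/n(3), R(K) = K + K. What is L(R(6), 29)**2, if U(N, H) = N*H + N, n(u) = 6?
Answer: 11122225/3249 ≈ 3423.3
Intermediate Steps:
U(N, H) = N + H*N (U(N, H) = H*N + N = N + H*N)
R(K) = 2*K
s = 115/57 (s = -13/(-19) + (4*(1 + 1))/6 = -13*(-1/19) + (4*2)*(1/6) = 13/19 + 8*(1/6) = 13/19 + 4/3 = 115/57 ≈ 2.0175)
L(d, I) = 115*I/57
L(R(6), 29)**2 = ((115/57)*29)**2 = (3335/57)**2 = 11122225/3249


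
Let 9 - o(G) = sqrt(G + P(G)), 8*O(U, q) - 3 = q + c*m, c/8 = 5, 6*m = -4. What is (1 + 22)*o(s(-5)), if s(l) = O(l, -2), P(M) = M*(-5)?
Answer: 207 - 23*sqrt(462)/6 ≈ 124.61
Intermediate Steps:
m = -2/3 (m = (1/6)*(-4) = -2/3 ≈ -0.66667)
c = 40 (c = 8*5 = 40)
P(M) = -5*M
O(U, q) = -71/24 + q/8 (O(U, q) = 3/8 + (q + 40*(-2/3))/8 = 3/8 + (q - 80/3)/8 = 3/8 + (-80/3 + q)/8 = 3/8 + (-10/3 + q/8) = -71/24 + q/8)
s(l) = -77/24 (s(l) = -71/24 + (1/8)*(-2) = -71/24 - 1/4 = -77/24)
o(G) = 9 - 2*sqrt(-G) (o(G) = 9 - sqrt(G - 5*G) = 9 - sqrt(-4*G) = 9 - 2*sqrt(-G))
(1 + 22)*o(s(-5)) = (1 + 22)*(9 - 2*sqrt(77/24)) = 23*(9 - sqrt(462)/6) = 207 - 23*sqrt(462)/6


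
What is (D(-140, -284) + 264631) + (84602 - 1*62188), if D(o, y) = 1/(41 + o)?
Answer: 28417454/99 ≈ 2.8705e+5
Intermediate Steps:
(D(-140, -284) + 264631) + (84602 - 1*62188) = (1/(41 - 140) + 264631) + (84602 - 1*62188) = (1/(-99) + 264631) + (84602 - 62188) = (-1/99 + 264631) + 22414 = 26198468/99 + 22414 = 28417454/99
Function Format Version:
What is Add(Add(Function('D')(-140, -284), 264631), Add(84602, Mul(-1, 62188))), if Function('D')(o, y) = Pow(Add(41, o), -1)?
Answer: Rational(28417454, 99) ≈ 2.8705e+5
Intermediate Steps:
Add(Add(Function('D')(-140, -284), 264631), Add(84602, Mul(-1, 62188))) = Add(Add(Pow(Add(41, -140), -1), 264631), Add(84602, Mul(-1, 62188))) = Add(Add(Pow(-99, -1), 264631), Add(84602, -62188)) = Add(Add(Rational(-1, 99), 264631), 22414) = Add(Rational(26198468, 99), 22414) = Rational(28417454, 99)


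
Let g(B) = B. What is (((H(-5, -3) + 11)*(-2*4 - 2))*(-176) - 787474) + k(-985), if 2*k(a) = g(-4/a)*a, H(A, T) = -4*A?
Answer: -732916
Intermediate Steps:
k(a) = -2 (k(a) = ((-4/a)*a)/2 = (½)*(-4) = -2)
(((H(-5, -3) + 11)*(-2*4 - 2))*(-176) - 787474) + k(-985) = (((-4*(-5) + 11)*(-2*4 - 2))*(-176) - 787474) - 2 = (((20 + 11)*(-8 - 2))*(-176) - 787474) - 2 = ((31*(-10))*(-176) - 787474) - 2 = (-310*(-176) - 787474) - 2 = (54560 - 787474) - 2 = -732914 - 2 = -732916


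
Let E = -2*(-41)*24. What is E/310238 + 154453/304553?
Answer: 24258275059/47241956807 ≈ 0.51349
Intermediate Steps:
E = 1968 (E = 82*24 = 1968)
E/310238 + 154453/304553 = 1968/310238 + 154453/304553 = 1968*(1/310238) + 154453*(1/304553) = 984/155119 + 154453/304553 = 24258275059/47241956807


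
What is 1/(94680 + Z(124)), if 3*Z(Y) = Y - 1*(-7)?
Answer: 3/284171 ≈ 1.0557e-5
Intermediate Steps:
Z(Y) = 7/3 + Y/3 (Z(Y) = (Y - 1*(-7))/3 = (Y + 7)/3 = (7 + Y)/3 = 7/3 + Y/3)
1/(94680 + Z(124)) = 1/(94680 + (7/3 + (1/3)*124)) = 1/(94680 + (7/3 + 124/3)) = 1/(94680 + 131/3) = 1/(284171/3) = 3/284171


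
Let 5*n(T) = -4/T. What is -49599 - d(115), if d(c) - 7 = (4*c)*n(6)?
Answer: -148634/3 ≈ -49545.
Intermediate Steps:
n(T) = -4/(5*T) (n(T) = (-4/T)/5 = -4/(5*T))
d(c) = 7 - 8*c/15 (d(c) = 7 + (4*c)*(-4/5/6) = 7 + (4*c)*(-4/5*1/6) = 7 + (4*c)*(-2/15) = 7 - 8*c/15)
-49599 - d(115) = -49599 - (7 - 8/15*115) = -49599 - (7 - 184/3) = -49599 - 1*(-163/3) = -49599 + 163/3 = -148634/3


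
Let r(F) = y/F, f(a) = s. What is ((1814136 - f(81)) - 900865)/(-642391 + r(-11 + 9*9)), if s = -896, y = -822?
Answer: -31995845/22484096 ≈ -1.4230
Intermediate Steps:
f(a) = -896
r(F) = -822/F
((1814136 - f(81)) - 900865)/(-642391 + r(-11 + 9*9)) = ((1814136 - 1*(-896)) - 900865)/(-642391 - 822/(-11 + 9*9)) = ((1814136 + 896) - 900865)/(-642391 - 822/(-11 + 81)) = (1815032 - 900865)/(-642391 - 822/70) = 914167/(-642391 - 822*1/70) = 914167/(-642391 - 411/35) = 914167/(-22484096/35) = 914167*(-35/22484096) = -31995845/22484096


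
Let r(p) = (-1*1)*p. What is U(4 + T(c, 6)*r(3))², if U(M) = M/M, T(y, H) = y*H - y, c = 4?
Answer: 1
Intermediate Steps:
T(y, H) = -y + H*y (T(y, H) = H*y - y = -y + H*y)
r(p) = -p
U(M) = 1
U(4 + T(c, 6)*r(3))² = 1² = 1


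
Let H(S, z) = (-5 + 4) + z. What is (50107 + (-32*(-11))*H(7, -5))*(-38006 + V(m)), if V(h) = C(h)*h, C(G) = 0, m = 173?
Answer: -1824097970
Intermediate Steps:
H(S, z) = -1 + z
V(h) = 0 (V(h) = 0*h = 0)
(50107 + (-32*(-11))*H(7, -5))*(-38006 + V(m)) = (50107 + (-32*(-11))*(-1 - 5))*(-38006 + 0) = (50107 + 352*(-6))*(-38006) = (50107 - 2112)*(-38006) = 47995*(-38006) = -1824097970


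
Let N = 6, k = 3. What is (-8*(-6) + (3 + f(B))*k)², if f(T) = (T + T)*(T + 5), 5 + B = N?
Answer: 8649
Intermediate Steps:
B = 1 (B = -5 + 6 = 1)
f(T) = 2*T*(5 + T) (f(T) = (2*T)*(5 + T) = 2*T*(5 + T))
(-8*(-6) + (3 + f(B))*k)² = (-8*(-6) + (3 + 2*1*(5 + 1))*3)² = (48 + (3 + 2*1*6)*3)² = (48 + (3 + 12)*3)² = (48 + 15*3)² = (48 + 45)² = 93² = 8649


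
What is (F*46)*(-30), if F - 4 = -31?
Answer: 37260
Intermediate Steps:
F = -27 (F = 4 - 31 = -27)
(F*46)*(-30) = -27*46*(-30) = -1242*(-30) = 37260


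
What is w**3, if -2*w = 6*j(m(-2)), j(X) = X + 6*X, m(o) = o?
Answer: 74088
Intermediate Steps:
j(X) = 7*X
w = 42 (w = -3*7*(-2) = -3*(-14) = -1/2*(-84) = 42)
w**3 = 42**3 = 74088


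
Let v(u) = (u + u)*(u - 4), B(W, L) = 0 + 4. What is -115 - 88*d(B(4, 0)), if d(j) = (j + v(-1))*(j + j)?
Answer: -9971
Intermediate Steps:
B(W, L) = 4
v(u) = 2*u*(-4 + u) (v(u) = (2*u)*(-4 + u) = 2*u*(-4 + u))
d(j) = 2*j*(10 + j) (d(j) = (j + 2*(-1)*(-4 - 1))*(j + j) = (j + 2*(-1)*(-5))*(2*j) = (j + 10)*(2*j) = (10 + j)*(2*j) = 2*j*(10 + j))
-115 - 88*d(B(4, 0)) = -115 - 176*4*(10 + 4) = -115 - 176*4*14 = -115 - 88*112 = -115 - 9856 = -9971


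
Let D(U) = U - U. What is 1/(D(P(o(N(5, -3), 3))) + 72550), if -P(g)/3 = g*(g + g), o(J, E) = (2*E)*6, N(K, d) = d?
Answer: 1/72550 ≈ 1.3784e-5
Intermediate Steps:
o(J, E) = 12*E
P(g) = -6*g² (P(g) = -3*g*(g + g) = -3*g*2*g = -6*g²)
D(U) = 0
1/(D(P(o(N(5, -3), 3))) + 72550) = 1/(0 + 72550) = 1/72550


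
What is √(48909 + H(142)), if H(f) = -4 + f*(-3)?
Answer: √48479 ≈ 220.18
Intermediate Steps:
H(f) = -4 - 3*f
√(48909 + H(142)) = √(48909 + (-4 - 3*142)) = √(48909 + (-4 - 426)) = √(48909 - 430) = √48479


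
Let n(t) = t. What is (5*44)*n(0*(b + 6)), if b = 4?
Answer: 0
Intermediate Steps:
(5*44)*n(0*(b + 6)) = (5*44)*(0*(4 + 6)) = 220*(0*10) = 220*0 = 0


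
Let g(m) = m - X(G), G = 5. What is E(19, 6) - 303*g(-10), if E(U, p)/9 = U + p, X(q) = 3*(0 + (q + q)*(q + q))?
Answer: 94155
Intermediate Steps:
X(q) = 12*q² (X(q) = 3*(0 + (2*q)*(2*q)) = 3*(0 + 4*q²) = 3*(4*q²) = 12*q²)
g(m) = -300 + m (g(m) = m - 12*5² = m - 12*25 = m - 1*300 = m - 300 = -300 + m)
E(U, p) = 9*U + 9*p (E(U, p) = 9*(U + p) = 9*U + 9*p)
E(19, 6) - 303*g(-10) = (9*19 + 9*6) - 303*(-300 - 10) = (171 + 54) - 303*(-310) = 225 + 93930 = 94155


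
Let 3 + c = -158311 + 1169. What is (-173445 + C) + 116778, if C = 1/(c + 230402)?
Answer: -4151254418/73257 ≈ -56667.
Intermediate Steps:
c = -157145 (c = -3 + (-158311 + 1169) = -3 - 157142 = -157145)
C = 1/73257 (C = 1/(-157145 + 230402) = 1/73257 ≈ 1.3651e-5)
(-173445 + C) + 116778 = (-173445 + 1/73257) + 116778 = -12706060364/73257 + 116778 = -4151254418/73257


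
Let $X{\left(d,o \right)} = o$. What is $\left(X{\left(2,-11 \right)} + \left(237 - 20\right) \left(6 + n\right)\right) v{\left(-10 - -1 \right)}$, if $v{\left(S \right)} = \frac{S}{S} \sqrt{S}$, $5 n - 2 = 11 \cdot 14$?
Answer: $\frac{120921 i}{5} \approx 24184.0 i$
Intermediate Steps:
$n = \frac{156}{5}$ ($n = \frac{2}{5} + \frac{11 \cdot 14}{5} = \frac{2}{5} + \frac{1}{5} \cdot 154 = \frac{2}{5} + \frac{154}{5} = \frac{156}{5} \approx 31.2$)
$v{\left(S \right)} = \sqrt{S}$ ($v{\left(S \right)} = 1 \sqrt{S} = \sqrt{S}$)
$\left(X{\left(2,-11 \right)} + \left(237 - 20\right) \left(6 + n\right)\right) v{\left(-10 - -1 \right)} = \left(-11 + \left(237 - 20\right) \left(6 + \frac{156}{5}\right)\right) \sqrt{-10 - -1} = \left(-11 + 217 \cdot \frac{186}{5}\right) \sqrt{-10 + 1} = \left(-11 + \frac{40362}{5}\right) \sqrt{-9} = \frac{40307 \cdot 3 i}{5} = \frac{120921 i}{5}$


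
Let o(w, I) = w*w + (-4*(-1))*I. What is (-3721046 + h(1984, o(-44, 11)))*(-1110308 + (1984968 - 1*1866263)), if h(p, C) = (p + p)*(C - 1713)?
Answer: 2639240628770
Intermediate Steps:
o(w, I) = w² + 4*I
h(p, C) = 2*p*(-1713 + C) (h(p, C) = (2*p)*(-1713 + C) = 2*p*(-1713 + C))
(-3721046 + h(1984, o(-44, 11)))*(-1110308 + (1984968 - 1*1866263)) = (-3721046 + 2*1984*(-1713 + ((-44)² + 4*11)))*(-1110308 + (1984968 - 1*1866263)) = (-3721046 + 2*1984*(-1713 + (1936 + 44)))*(-1110308 + (1984968 - 1866263)) = (-3721046 + 2*1984*(-1713 + 1980))*(-1110308 + 118705) = (-3721046 + 2*1984*267)*(-991603) = (-3721046 + 1059456)*(-991603) = -2661590*(-991603) = 2639240628770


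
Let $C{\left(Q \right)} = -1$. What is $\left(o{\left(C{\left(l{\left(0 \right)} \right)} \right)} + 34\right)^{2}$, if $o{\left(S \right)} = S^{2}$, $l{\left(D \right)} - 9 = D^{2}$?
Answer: $1225$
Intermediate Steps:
$l{\left(D \right)} = 9 + D^{2}$
$\left(o{\left(C{\left(l{\left(0 \right)} \right)} \right)} + 34\right)^{2} = \left(\left(-1\right)^{2} + 34\right)^{2} = \left(1 + 34\right)^{2} = 35^{2} = 1225$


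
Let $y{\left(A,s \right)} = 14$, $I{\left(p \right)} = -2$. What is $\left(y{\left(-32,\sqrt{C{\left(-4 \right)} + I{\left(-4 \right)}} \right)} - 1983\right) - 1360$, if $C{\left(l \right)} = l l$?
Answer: $-3329$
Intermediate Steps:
$C{\left(l \right)} = l^{2}$
$\left(y{\left(-32,\sqrt{C{\left(-4 \right)} + I{\left(-4 \right)}} \right)} - 1983\right) - 1360 = \left(14 - 1983\right) - 1360 = -1969 - 1360 = -3329$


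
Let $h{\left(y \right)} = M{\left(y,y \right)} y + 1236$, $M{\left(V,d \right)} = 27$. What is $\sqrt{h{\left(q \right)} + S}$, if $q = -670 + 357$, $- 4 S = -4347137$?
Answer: $\frac{\sqrt{4318277}}{2} \approx 1039.0$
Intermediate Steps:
$S = \frac{4347137}{4}$ ($S = \left(- \frac{1}{4}\right) \left(-4347137\right) = \frac{4347137}{4} \approx 1.0868 \cdot 10^{6}$)
$q = -313$
$h{\left(y \right)} = 1236 + 27 y$ ($h{\left(y \right)} = 27 y + 1236 = 1236 + 27 y$)
$\sqrt{h{\left(q \right)} + S} = \sqrt{\left(1236 + 27 \left(-313\right)\right) + \frac{4347137}{4}} = \sqrt{\left(1236 - 8451\right) + \frac{4347137}{4}} = \sqrt{-7215 + \frac{4347137}{4}} = \sqrt{\frac{4318277}{4}} = \frac{\sqrt{4318277}}{2}$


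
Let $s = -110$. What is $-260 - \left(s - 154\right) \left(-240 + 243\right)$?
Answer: $532$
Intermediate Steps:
$-260 - \left(s - 154\right) \left(-240 + 243\right) = -260 - \left(-110 - 154\right) \left(-240 + 243\right) = -260 - \left(-264\right) 3 = -260 - -792 = -260 + 792 = 532$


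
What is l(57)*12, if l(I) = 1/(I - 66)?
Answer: -4/3 ≈ -1.3333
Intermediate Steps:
l(I) = 1/(-66 + I)
l(57)*12 = 12/(-66 + 57) = 12/(-9) = -1/9*12 = -4/3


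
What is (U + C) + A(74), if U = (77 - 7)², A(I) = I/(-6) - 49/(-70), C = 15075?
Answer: 598901/30 ≈ 19963.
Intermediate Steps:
A(I) = 7/10 - I/6 (A(I) = I*(-⅙) - 49*(-1/70) = -I/6 + 7/10 = 7/10 - I/6)
U = 4900 (U = 70² = 4900)
(U + C) + A(74) = (4900 + 15075) + (7/10 - ⅙*74) = 19975 + (7/10 - 37/3) = 19975 - 349/30 = 598901/30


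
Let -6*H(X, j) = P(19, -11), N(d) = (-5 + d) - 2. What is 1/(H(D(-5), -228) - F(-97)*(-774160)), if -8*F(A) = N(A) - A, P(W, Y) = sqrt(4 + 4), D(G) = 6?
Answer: 63/30289010 - 12*sqrt(2)/15144505 ≈ 9.5939e-7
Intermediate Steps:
N(d) = -7 + d
P(W, Y) = 2*sqrt(2) (P(W, Y) = sqrt(8) = 2*sqrt(2))
H(X, j) = -sqrt(2)/3
F(A) = 7/8 (F(A) = -((-7 + A) - A)/8 = -1/8*(-7) = 7/8)
1/(H(D(-5), -228) - F(-97)*(-774160)) = 1/(-sqrt(2)/3 - 1*7/8*(-774160)) = -1/774160/(-sqrt(2)/3 - 7/8) = -1/774160/(-7/8 - sqrt(2)/3) = -1/(774160*(-7/8 - sqrt(2)/3))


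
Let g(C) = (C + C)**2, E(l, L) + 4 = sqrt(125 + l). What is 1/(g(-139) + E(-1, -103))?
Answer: 19320/1493049569 - sqrt(31)/2986099138 ≈ 1.2938e-5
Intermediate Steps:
E(l, L) = -4 + sqrt(125 + l)
g(C) = 4*C**2 (g(C) = (2*C)**2 = 4*C**2)
1/(g(-139) + E(-1, -103)) = 1/(4*(-139)**2 + (-4 + sqrt(125 - 1))) = 1/(4*19321 + (-4 + sqrt(124))) = 1/(77284 + (-4 + 2*sqrt(31))) = 1/(77280 + 2*sqrt(31))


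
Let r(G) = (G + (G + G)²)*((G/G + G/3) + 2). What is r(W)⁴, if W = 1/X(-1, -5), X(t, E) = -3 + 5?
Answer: 130321/256 ≈ 509.07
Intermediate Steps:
X(t, E) = 2
W = ½ (W = 1/2 = ½ ≈ 0.50000)
r(G) = (3 + G/3)*(G + 4*G²) (r(G) = (G + (2*G)²)*((1 + G*(⅓)) + 2) = (G + 4*G²)*((1 + G/3) + 2) = (G + 4*G²)*(3 + G/3) = (3 + G/3)*(G + 4*G²))
r(W)⁴ = ((⅓)*(½)*(9 + 4*(½)² + 37*(½)))⁴ = ((⅓)*(½)*(9 + 4*(¼) + 37/2))⁴ = ((⅓)*(½)*(9 + 1 + 37/2))⁴ = ((⅓)*(½)*(57/2))⁴ = (19/4)⁴ = 130321/256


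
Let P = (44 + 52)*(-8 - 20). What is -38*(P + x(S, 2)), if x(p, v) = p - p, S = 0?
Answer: 102144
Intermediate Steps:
x(p, v) = 0
P = -2688 (P = 96*(-28) = -2688)
-38*(P + x(S, 2)) = -38*(-2688 + 0) = -38*(-2688) = 102144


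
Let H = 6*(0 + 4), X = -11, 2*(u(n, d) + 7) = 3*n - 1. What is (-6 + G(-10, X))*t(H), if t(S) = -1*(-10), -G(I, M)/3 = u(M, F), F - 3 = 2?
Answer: 660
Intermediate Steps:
F = 5 (F = 3 + 2 = 5)
u(n, d) = -15/2 + 3*n/2 (u(n, d) = -7 + (3*n - 1)/2 = -7 + (-1 + 3*n)/2 = -7 + (-½ + 3*n/2) = -15/2 + 3*n/2)
G(I, M) = 45/2 - 9*M/2 (G(I, M) = -3*(-15/2 + 3*M/2) = 45/2 - 9*M/2)
H = 24 (H = 6*4 = 24)
t(S) = 10
(-6 + G(-10, X))*t(H) = (-6 + (45/2 - 9/2*(-11)))*10 = (-6 + (45/2 + 99/2))*10 = (-6 + 72)*10 = 66*10 = 660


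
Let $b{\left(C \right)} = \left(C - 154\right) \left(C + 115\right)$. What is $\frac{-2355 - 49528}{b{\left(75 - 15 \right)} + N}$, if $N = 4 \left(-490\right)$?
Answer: $\frac{51883}{18410} \approx 2.8182$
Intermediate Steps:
$b{\left(C \right)} = \left(-154 + C\right) \left(115 + C\right)$
$N = -1960$
$\frac{-2355 - 49528}{b{\left(75 - 15 \right)} + N} = \frac{-2355 - 49528}{\left(-17710 + \left(75 - 15\right)^{2} - 39 \left(75 - 15\right)\right) - 1960} = - \frac{51883}{\left(-17710 + 60^{2} - 2340\right) - 1960} = - \frac{51883}{\left(-17710 + 3600 - 2340\right) - 1960} = - \frac{51883}{-16450 - 1960} = - \frac{51883}{-18410} = \left(-51883\right) \left(- \frac{1}{18410}\right) = \frac{51883}{18410}$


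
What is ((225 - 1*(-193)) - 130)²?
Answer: 82944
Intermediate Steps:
((225 - 1*(-193)) - 130)² = ((225 + 193) - 130)² = (418 - 130)² = 288² = 82944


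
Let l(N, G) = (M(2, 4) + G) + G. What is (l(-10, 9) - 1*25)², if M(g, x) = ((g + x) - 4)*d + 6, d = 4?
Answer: 49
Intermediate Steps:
M(g, x) = -10 + 4*g + 4*x (M(g, x) = ((g + x) - 4)*4 + 6 = (-4 + g + x)*4 + 6 = (-16 + 4*g + 4*x) + 6 = -10 + 4*g + 4*x)
l(N, G) = 14 + 2*G (l(N, G) = ((-10 + 4*2 + 4*4) + G) + G = ((-10 + 8 + 16) + G) + G = (14 + G) + G = 14 + 2*G)
(l(-10, 9) - 1*25)² = ((14 + 2*9) - 1*25)² = ((14 + 18) - 25)² = (32 - 25)² = 7² = 49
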